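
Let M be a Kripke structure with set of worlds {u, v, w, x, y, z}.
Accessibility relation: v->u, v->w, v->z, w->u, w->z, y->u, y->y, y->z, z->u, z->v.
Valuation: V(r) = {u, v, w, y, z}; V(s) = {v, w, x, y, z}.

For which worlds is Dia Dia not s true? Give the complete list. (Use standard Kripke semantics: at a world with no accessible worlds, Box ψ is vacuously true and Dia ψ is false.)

v, w, y, z

Let φ = Dia Dia not s. Evaluate φ at each world:
  u (successors ∅): φ is false.
  v (successors {u, w, z}): φ is true.
  w (successors {u, z}): φ is true.
  x (successors ∅): φ is false.
  y (successors {u, y, z}): φ is true.
  z (successors {u, v}): φ is true.
For instance, at v:
  At v: Dia Dia not s requires Dia not s at some successor in {u, w, z}.
    Dia not s holds at w, so Dia Dia not s is true at v.
      At w: Dia not s requires not s at some successor in {u, z}.
        not s holds at u, so Dia not s is true at w.
Satisfying worlds: {v, w, y, z}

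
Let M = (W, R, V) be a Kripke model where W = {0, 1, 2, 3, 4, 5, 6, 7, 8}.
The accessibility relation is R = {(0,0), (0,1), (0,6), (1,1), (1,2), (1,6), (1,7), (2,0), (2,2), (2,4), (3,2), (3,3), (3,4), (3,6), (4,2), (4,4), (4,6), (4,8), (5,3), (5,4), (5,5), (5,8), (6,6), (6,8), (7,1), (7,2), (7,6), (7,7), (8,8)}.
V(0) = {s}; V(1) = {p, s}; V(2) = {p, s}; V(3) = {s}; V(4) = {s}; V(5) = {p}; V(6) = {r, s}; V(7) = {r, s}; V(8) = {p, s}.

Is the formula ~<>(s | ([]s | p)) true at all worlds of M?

No

Let φ = ~<>(s | ([]s | p)). Evaluate φ at each world:
  0 (successors {0, 1, 6}): φ is false.
  1 (successors {1, 2, 6, 7}): φ is false.
  2 (successors {0, 2, 4}): φ is false.
  3 (successors {2, 3, 4, 6}): φ is false.
  4 (successors {2, 4, 6, 8}): φ is false.
  5 (successors {3, 4, 5, 8}): φ is false.
  6 (successors {6, 8}): φ is false.
  7 (successors {1, 2, 6, 7}): φ is false.
  8 (successors {8}): φ is false.
Detail at 0 (counterexample):
  At 0: <>(s | ([]s | p)) is true, so ~<>(s | ([]s | p)) is false.
    At 0: <>(s | ([]s | p)) requires s | ([]s | p) at some successor in {0, 1, 6}.
      s | ([]s | p) holds at 0, so <>(s | ([]s | p)) is true at 0.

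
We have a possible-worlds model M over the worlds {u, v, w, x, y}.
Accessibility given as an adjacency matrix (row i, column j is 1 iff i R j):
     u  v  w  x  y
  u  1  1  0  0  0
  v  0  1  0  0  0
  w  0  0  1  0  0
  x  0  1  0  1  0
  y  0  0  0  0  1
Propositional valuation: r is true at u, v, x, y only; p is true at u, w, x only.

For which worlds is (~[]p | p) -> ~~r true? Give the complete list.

u, v, x, y

Let φ = (~[]p | p) -> ~~r. Evaluate φ at each world:
  u (successors {u, v}): φ is true.
  v (successors {v}): φ is true.
  w (successors {w}): φ is false.
  x (successors {v, x}): φ is true.
  y (successors {y}): φ is true.
For instance, at w:
  At w: ~[]p | p is true, ~~r is false, so (~[]p | p) -> ~~r is false.
    At w: ~[]p is false, p is true, so ~[]p | p is true.
      At w: []p is true, so ~[]p is false.
Satisfying worlds: {u, v, x, y}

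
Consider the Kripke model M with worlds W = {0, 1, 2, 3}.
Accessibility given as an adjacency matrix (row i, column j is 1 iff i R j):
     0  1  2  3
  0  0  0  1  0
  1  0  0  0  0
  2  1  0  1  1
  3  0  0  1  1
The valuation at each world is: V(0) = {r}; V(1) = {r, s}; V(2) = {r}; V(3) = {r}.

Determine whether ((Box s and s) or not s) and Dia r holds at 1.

No

At 1: (Box s and s) or not s is true, Dia r is false, so ((Box s and s) or not s) and Dia r is false.
  At 1: Box s and s is true, not s is false, so (Box s and s) or not s is true.
    At 1: Box s is true, s is true, so Box s and s is true.
      At 1: no accessible worlds, so Box s holds vacuously.
  At 1: no accessible worlds, so Dia r is false.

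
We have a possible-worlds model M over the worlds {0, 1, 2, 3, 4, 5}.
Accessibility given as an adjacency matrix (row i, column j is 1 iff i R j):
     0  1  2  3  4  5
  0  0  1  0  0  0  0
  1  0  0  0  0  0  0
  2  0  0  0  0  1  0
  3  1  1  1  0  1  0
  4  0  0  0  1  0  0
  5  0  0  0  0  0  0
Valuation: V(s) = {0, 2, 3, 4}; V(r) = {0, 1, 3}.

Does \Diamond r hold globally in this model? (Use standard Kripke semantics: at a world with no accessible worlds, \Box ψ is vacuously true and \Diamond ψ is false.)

No

Let φ = \Diamond r. Evaluate φ at each world:
  0 (successors {1}): φ is true.
  1 (successors ∅): φ is false.
  2 (successors {4}): φ is false.
  3 (successors {0, 1, 2, 4}): φ is true.
  4 (successors {3}): φ is true.
  5 (successors ∅): φ is false.
Detail at 1 (counterexample):
  At 1: no accessible worlds, so \Diamond r is false.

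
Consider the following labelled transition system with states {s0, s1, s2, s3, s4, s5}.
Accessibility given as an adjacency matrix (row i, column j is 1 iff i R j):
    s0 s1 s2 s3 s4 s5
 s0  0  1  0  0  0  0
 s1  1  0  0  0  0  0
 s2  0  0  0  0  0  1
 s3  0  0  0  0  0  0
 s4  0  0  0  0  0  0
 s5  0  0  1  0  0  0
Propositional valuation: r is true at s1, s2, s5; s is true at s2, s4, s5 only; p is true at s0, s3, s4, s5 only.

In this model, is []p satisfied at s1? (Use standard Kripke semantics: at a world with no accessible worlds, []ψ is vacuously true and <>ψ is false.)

Yes

At s1: []p requires p at every successor {s0}.
  At s0: p is true.
So []p is true at s1.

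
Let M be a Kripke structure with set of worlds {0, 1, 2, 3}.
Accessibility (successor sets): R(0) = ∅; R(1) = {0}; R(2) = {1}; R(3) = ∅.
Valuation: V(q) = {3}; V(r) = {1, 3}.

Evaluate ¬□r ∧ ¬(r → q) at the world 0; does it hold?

At 0: ¬□r is false, ¬(r → q) is false, so ¬□r ∧ ¬(r → q) is false.
  At 0: □r is true, so ¬□r is false.
    At 0: no accessible worlds, so □r holds vacuously.

No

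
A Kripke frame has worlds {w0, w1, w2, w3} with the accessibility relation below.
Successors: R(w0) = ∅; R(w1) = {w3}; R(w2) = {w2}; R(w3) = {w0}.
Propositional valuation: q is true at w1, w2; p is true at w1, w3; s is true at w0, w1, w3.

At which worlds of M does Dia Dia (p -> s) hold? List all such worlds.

w1, w2

Recall that Dia ψ holds at a world iff ψ holds at some accessible world.
Let φ = Dia Dia (p -> s). Evaluate φ at each world:
  w0 (successors ∅): φ is false.
  w1 (successors {w3}): φ is true.
  w2 (successors {w2}): φ is true.
  w3 (successors {w0}): φ is false.
For instance, at w1:
  At w1: Dia Dia (p -> s) requires Dia (p -> s) at some successor in {w3}.
    Dia (p -> s) holds at w3, so Dia Dia (p -> s) is true at w1.
      At w3: Dia (p -> s) requires p -> s at some successor in {w0}.
        p -> s holds at w0, so Dia (p -> s) is true at w3.
Satisfying worlds: {w1, w2}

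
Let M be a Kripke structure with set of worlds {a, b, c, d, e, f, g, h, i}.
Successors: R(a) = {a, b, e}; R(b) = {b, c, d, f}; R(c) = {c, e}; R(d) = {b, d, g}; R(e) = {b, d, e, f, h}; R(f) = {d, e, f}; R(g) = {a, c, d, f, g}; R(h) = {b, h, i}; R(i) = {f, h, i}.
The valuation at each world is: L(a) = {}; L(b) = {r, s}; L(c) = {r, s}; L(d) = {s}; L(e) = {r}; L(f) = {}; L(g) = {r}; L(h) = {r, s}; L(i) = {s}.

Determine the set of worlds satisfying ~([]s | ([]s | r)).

a, d, f, i

Recall that []ψ holds at a world iff ψ holds at every accessible world, and <>ψ holds iff ψ holds at some accessible world.
Let φ = ~([]s | ([]s | r)). Evaluate φ at each world:
  a (successors {a, b, e}): φ is true.
  b (successors {b, c, d, f}): φ is false.
  c (successors {c, e}): φ is false.
  d (successors {b, d, g}): φ is true.
  e (successors {b, d, e, f, h}): φ is false.
  f (successors {d, e, f}): φ is true.
  g (successors {a, c, d, f, g}): φ is false.
  h (successors {b, h, i}): φ is false.
  i (successors {f, h, i}): φ is true.
For instance, at b:
  At b: []s | ([]s | r) is true, so ~([]s | ([]s | r)) is false.
    At b: []s is false, []s | r is true, so []s | ([]s | r) is true.
      At b: []s requires s at every successor {b, c, d, f}.
        s fails at f, so []s is false at b.
      At b: []s is false, r is true, so []s | r is true.
Satisfying worlds: {a, d, f, i}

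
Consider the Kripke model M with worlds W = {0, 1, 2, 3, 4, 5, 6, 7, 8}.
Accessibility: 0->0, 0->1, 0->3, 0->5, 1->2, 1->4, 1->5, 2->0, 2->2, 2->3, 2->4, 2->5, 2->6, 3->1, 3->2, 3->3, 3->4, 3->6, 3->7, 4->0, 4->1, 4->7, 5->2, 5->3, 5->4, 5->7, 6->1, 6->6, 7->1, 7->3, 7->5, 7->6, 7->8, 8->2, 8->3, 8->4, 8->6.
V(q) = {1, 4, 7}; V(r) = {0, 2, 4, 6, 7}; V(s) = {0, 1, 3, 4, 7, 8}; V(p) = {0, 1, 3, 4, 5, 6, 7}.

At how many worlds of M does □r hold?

Recall that □ψ holds at a world iff ψ holds at every accessible world, and ◇ψ holds iff ψ holds at some accessible world.
Let φ = □r. Evaluate φ at each world:
  0 (successors {0, 1, 3, 5}): φ is false.
  1 (successors {2, 4, 5}): φ is false.
  2 (successors {0, 2, 3, 4, 5, 6}): φ is false.
  3 (successors {1, 2, 3, 4, 6, 7}): φ is false.
  4 (successors {0, 1, 7}): φ is false.
  5 (successors {2, 3, 4, 7}): φ is false.
  6 (successors {1, 6}): φ is false.
  7 (successors {1, 3, 5, 6, 8}): φ is false.
  8 (successors {2, 3, 4, 6}): φ is false.
For instance, at 3:
  At 3: □r requires r at every successor {1, 2, 3, 4, 6, 7}.
    r fails at 1, so □r is false at 3.
Satisfying worlds: none.

0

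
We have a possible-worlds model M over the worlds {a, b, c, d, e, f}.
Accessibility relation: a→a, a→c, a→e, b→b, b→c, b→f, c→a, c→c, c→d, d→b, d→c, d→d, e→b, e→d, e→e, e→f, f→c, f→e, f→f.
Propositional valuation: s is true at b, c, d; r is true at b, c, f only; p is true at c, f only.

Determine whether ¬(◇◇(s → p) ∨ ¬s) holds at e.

Recall that ◇ψ holds at a world iff ψ holds at some accessible world.
At e: ◇◇(s → p) ∨ ¬s is true, so ¬(◇◇(s → p) ∨ ¬s) is false.
  At e: ◇◇(s → p) is true, ¬s is true, so ◇◇(s → p) ∨ ¬s is true.
    At e: ◇◇(s → p) requires ◇(s → p) at some successor in {b, d, e, f}.
      ◇(s → p) holds at b, so ◇◇(s → p) is true at e.

No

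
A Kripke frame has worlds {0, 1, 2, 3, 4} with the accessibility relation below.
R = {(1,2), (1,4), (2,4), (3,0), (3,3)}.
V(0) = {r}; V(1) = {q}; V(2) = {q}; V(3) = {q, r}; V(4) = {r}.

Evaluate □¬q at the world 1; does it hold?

Recall that □ψ holds at a world iff ψ holds at every accessible world, and ◇ψ holds iff ψ holds at some accessible world.
At 1: □¬q requires ¬q at every successor {2, 4}.
  ¬q fails at 2, so □¬q is false at 1.

No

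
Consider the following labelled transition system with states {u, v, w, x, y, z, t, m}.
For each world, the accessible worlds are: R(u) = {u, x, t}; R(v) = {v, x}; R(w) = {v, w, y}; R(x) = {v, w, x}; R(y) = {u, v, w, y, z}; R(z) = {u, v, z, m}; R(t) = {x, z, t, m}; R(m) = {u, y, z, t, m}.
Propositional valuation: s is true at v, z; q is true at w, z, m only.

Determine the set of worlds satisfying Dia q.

Let φ = Dia q. Evaluate φ at each world:
  u (successors {u, x, t}): φ is false.
  v (successors {v, x}): φ is false.
  w (successors {v, w, y}): φ is true.
  x (successors {v, w, x}): φ is true.
  y (successors {u, v, w, y, z}): φ is true.
  z (successors {u, v, z, m}): φ is true.
  t (successors {x, z, t, m}): φ is true.
  m (successors {u, y, z, t, m}): φ is true.
For instance, at v:
  At v: Dia q requires q at some successor in {v, x}.
    At v: q is false.
    At x: q is false.
  So Dia q is false at v.
Satisfying worlds: {w, x, y, z, t, m}

w, x, y, z, t, m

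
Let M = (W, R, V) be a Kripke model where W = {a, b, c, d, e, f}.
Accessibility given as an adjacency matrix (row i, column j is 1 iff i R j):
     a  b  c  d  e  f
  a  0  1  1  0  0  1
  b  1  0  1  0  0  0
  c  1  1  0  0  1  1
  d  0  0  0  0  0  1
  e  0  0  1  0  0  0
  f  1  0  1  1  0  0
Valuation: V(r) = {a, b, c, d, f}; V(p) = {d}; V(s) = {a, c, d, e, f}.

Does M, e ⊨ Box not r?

No

At e: Box not r requires not r at every successor {c}.
  not r fails at c, so Box not r is false at e.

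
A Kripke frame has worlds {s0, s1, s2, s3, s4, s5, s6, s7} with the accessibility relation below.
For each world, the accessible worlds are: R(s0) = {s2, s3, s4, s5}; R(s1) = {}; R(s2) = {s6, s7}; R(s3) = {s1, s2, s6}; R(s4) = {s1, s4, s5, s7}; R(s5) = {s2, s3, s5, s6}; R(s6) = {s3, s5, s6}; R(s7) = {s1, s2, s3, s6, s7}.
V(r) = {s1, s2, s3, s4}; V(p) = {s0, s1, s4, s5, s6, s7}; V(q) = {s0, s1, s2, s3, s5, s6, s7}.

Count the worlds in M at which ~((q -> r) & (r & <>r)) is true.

6

Let φ = ~((q -> r) & (r & <>r)). Evaluate φ at each world:
  s0 (successors {s2, s3, s4, s5}): φ is true.
  s1 (successors ∅): φ is true.
  s2 (successors {s6, s7}): φ is true.
  s3 (successors {s1, s2, s6}): φ is false.
  s4 (successors {s1, s4, s5, s7}): φ is false.
  s5 (successors {s2, s3, s5, s6}): φ is true.
  s6 (successors {s3, s5, s6}): φ is true.
  s7 (successors {s1, s2, s3, s6, s7}): φ is true.
For instance, at s5:
  At s5: (q -> r) & (r & <>r) is false, so ~((q -> r) & (r & <>r)) is true.
    At s5: q -> r is false, r & <>r is false, so (q -> r) & (r & <>r) is false.
      At s5: r is false, <>r is true, so r & <>r is false.
Satisfying worlds: {s0, s1, s2, s5, s6, s7}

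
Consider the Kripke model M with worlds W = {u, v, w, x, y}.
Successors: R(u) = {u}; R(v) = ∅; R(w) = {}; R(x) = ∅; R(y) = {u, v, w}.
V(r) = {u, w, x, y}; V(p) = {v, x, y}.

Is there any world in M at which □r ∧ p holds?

Yes

Let φ = □r ∧ p. Evaluate φ at each world:
  u (successors {u}): φ is false.
  v (successors ∅): φ is true.
  w (successors ∅): φ is false.
  x (successors ∅): φ is true.
  y (successors {u, v, w}): φ is false.
Detail at v (witness):
  At v: □r is true, p is true, so □r ∧ p is true.
    At v: no accessible worlds, so □r holds vacuously.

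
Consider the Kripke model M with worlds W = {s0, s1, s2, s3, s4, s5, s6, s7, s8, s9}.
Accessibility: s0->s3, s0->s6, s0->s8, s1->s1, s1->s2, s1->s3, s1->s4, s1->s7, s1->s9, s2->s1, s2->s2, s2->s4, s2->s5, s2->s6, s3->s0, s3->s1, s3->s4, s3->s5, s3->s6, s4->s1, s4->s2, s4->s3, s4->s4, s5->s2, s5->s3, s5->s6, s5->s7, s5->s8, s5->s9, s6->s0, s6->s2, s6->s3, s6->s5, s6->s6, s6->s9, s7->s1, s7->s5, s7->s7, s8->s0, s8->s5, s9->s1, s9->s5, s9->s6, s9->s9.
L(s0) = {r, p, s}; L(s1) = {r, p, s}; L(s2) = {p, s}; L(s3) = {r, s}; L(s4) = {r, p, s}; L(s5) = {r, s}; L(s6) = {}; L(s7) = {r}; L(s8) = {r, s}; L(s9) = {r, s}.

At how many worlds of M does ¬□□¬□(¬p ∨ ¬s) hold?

Let φ = ¬□□¬□(¬p ∨ ¬s). Evaluate φ at each world:
  s0 (successors {s3, s6, s8}): φ is true.
  s1 (successors {s1, s2, s3, s4, s7, s9}): φ is true.
  s2 (successors {s1, s2, s4, s5, s6}): φ is true.
  s3 (successors {s0, s1, s4, s5, s6}): φ is true.
  s4 (successors {s1, s2, s3, s4}): φ is true.
  s5 (successors {s2, s3, s6, s7, s8, s9}): φ is true.
  s6 (successors {s0, s2, s3, s5, s6, s9}): φ is true.
  s7 (successors {s1, s5, s7}): φ is false.
  s8 (successors {s0, s5}): φ is false.
  s9 (successors {s1, s5, s6, s9}): φ is true.
For instance, at s0:
  At s0: □□¬□(¬p ∨ ¬s) is false, so ¬□□¬□(¬p ∨ ¬s) is true.
    At s0: □□¬□(¬p ∨ ¬s) requires □¬□(¬p ∨ ¬s) at every successor {s3, s6, s8}.
      □¬□(¬p ∨ ¬s) fails at s3, so □□¬□(¬p ∨ ¬s) is false at s0.
Satisfying worlds: {s0, s1, s2, s3, s4, s5, s6, s9}

8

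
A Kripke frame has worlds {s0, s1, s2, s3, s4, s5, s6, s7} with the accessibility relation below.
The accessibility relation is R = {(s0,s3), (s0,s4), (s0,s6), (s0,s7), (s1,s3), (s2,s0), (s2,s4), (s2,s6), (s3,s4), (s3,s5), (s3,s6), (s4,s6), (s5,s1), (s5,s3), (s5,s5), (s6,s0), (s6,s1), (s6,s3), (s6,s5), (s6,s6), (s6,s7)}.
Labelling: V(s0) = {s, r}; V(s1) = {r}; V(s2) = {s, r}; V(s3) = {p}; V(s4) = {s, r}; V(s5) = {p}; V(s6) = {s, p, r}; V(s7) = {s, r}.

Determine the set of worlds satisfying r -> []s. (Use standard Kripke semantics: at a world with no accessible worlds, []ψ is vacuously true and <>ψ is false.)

Let φ = r -> []s. Evaluate φ at each world:
  s0 (successors {s3, s4, s6, s7}): φ is false.
  s1 (successors {s3}): φ is false.
  s2 (successors {s0, s4, s6}): φ is true.
  s3 (successors {s4, s5, s6}): φ is true.
  s4 (successors {s6}): φ is true.
  s5 (successors {s1, s3, s5}): φ is true.
  s6 (successors {s0, s1, s3, s5, s6, s7}): φ is false.
  s7 (successors ∅): φ is true.
For instance, at s1:
  At s1: r is true, []s is false, so r -> []s is false.
    At s1: []s requires s at every successor {s3}.
      s fails at s3, so []s is false at s1.
Satisfying worlds: {s2, s3, s4, s5, s7}

s2, s3, s4, s5, s7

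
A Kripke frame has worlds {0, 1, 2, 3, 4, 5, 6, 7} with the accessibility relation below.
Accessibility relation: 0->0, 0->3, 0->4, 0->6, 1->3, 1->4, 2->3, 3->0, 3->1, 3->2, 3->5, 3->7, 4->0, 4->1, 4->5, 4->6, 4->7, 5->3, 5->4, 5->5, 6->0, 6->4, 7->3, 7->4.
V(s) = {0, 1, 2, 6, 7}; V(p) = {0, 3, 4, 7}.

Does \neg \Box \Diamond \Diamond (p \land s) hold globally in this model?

Recall that \Box ψ holds at a world iff ψ holds at every accessible world, and \Diamond ψ holds iff ψ holds at some accessible world.
Let φ = \neg \Box \Diamond \Diamond (p \land s). Evaluate φ at each world:
  0 (successors {0, 3, 4, 6}): φ is false.
  1 (successors {3, 4}): φ is false.
  2 (successors {3}): φ is false.
  3 (successors {0, 1, 2, 5, 7}): φ is false.
  4 (successors {0, 1, 5, 6, 7}): φ is false.
  5 (successors {3, 4, 5}): φ is false.
  6 (successors {0, 4}): φ is false.
  7 (successors {3, 4}): φ is false.
Detail at 0 (counterexample):
  At 0: \Box \Diamond \Diamond (p \land s) is true, so \neg \Box \Diamond \Diamond (p \land s) is false.
    At 0: \Box \Diamond \Diamond (p \land s) requires \Diamond \Diamond (p \land s) at every successor {0, 3, 4, 6}.
      At 0: \Diamond \Diamond (p \land s) is true.
      At 3: \Diamond \Diamond (p \land s) is true.
      At 4: \Diamond \Diamond (p \land s) is true.
      At 6: \Diamond \Diamond (p \land s) is true.
    So \Box \Diamond \Diamond (p \land s) is true at 0.

No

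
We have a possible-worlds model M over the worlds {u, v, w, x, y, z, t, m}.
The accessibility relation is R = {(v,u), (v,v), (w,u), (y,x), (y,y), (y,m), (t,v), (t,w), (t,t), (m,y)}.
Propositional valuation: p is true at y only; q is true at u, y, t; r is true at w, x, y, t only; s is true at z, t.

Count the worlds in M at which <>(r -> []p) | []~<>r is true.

7

Recall that []ψ holds at a world iff ψ holds at every accessible world, and <>ψ holds iff ψ holds at some accessible world.
Let φ = <>(r -> []p) | []~<>r. Evaluate φ at each world:
  u (successors ∅): φ is true.
  v (successors {u, v}): φ is true.
  w (successors {u}): φ is true.
  x (successors ∅): φ is true.
  y (successors {x, y, m}): φ is true.
  z (successors ∅): φ is true.
  t (successors {v, w, t}): φ is true.
  m (successors {y}): φ is false.
For instance, at t:
  At t: <>(r -> []p) is true, []~<>r is false, so <>(r -> []p) | []~<>r is true.
    At t: <>(r -> []p) requires r -> []p at some successor in {v, w, t}.
      r -> []p holds at v, so <>(r -> []p) is true at t.
    At t: []~<>r requires ~<>r at every successor {v, w, t}.
      ~<>r fails at t, so []~<>r is false at t.
Satisfying worlds: {u, v, w, x, y, z, t}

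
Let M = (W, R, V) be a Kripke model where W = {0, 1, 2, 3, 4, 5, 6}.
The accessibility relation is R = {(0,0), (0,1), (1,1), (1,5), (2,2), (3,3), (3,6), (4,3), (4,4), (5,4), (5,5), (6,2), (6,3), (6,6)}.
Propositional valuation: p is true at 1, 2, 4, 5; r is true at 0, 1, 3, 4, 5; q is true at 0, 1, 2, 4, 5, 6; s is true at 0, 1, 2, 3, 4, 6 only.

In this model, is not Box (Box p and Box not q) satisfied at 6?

Yes

At 6: Box (Box p and Box not q) is false, so not Box (Box p and Box not q) is true.
  At 6: Box (Box p and Box not q) requires Box p and Box not q at every successor {2, 3, 6}.
    Box p and Box not q fails at 2, so Box (Box p and Box not q) is false at 6.
      At 2: Box p is true, Box not q is false, so Box p and Box not q is false.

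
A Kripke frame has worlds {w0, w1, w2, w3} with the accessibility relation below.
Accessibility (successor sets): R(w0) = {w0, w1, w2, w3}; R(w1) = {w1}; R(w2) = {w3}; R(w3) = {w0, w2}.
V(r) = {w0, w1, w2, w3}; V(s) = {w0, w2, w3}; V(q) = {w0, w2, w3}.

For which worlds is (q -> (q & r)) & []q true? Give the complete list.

Recall that []ψ holds at a world iff ψ holds at every accessible world, and <>ψ holds iff ψ holds at some accessible world.
Let φ = (q -> (q & r)) & []q. Evaluate φ at each world:
  w0 (successors {w0, w1, w2, w3}): φ is false.
  w1 (successors {w1}): φ is false.
  w2 (successors {w3}): φ is true.
  w3 (successors {w0, w2}): φ is true.
For instance, at w0:
  At w0: q -> (q & r) is true, []q is false, so (q -> (q & r)) & []q is false.
    At w0: []q requires q at every successor {w0, w1, w2, w3}.
      q fails at w1, so []q is false at w0.
Satisfying worlds: {w2, w3}

w2, w3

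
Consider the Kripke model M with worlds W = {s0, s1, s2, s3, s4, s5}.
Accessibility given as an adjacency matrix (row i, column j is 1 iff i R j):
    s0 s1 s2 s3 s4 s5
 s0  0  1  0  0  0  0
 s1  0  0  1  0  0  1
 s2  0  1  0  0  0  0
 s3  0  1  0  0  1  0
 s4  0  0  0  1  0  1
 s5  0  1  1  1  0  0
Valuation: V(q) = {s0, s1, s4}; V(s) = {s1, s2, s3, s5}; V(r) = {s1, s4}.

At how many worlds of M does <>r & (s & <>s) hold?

Let φ = <>r & (s & <>s). Evaluate φ at each world:
  s0 (successors {s1}): φ is false.
  s1 (successors {s2, s5}): φ is false.
  s2 (successors {s1}): φ is true.
  s3 (successors {s1, s4}): φ is true.
  s4 (successors {s3, s5}): φ is false.
  s5 (successors {s1, s2, s3}): φ is true.
For instance, at s3:
  At s3: <>r is true, s & <>s is true, so <>r & (s & <>s) is true.
    At s3: <>r requires r at some successor in {s1, s4}.
      r holds at s1, so <>r is true at s3.
    At s3: s is true, <>s is true, so s & <>s is true.
      At s3: <>s requires s at some successor in {s1, s4}.
        s holds at s1, so <>s is true at s3.
Satisfying worlds: {s2, s3, s5}

3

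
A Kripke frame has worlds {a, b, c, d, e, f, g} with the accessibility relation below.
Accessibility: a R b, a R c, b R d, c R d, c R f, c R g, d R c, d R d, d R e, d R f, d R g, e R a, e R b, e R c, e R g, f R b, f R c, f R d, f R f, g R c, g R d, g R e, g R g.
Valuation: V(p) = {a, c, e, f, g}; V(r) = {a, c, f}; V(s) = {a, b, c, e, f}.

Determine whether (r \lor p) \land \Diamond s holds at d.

No

At d: r \lor p is false, \Diamond s is true, so (r \lor p) \land \Diamond s is false.
  At d: \Diamond s requires s at some successor in {c, d, e, f, g}.
    s holds at c, so \Diamond s is true at d.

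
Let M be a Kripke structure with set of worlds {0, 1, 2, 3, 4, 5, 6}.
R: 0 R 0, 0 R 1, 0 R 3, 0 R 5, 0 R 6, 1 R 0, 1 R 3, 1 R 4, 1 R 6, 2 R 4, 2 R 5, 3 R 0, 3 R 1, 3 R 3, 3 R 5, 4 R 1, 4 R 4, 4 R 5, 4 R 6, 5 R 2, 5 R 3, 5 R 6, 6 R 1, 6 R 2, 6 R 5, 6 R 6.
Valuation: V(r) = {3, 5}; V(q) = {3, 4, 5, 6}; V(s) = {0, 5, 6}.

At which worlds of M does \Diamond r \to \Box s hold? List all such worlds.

Let φ = \Diamond r \to \Box s. Evaluate φ at each world:
  0 (successors {0, 1, 3, 5, 6}): φ is false.
  1 (successors {0, 3, 4, 6}): φ is false.
  2 (successors {4, 5}): φ is false.
  3 (successors {0, 1, 3, 5}): φ is false.
  4 (successors {1, 4, 5, 6}): φ is false.
  5 (successors {2, 3, 6}): φ is false.
  6 (successors {1, 2, 5, 6}): φ is false.
For instance, at 6:
  At 6: \Diamond r is true, \Box s is false, so \Diamond r \to \Box s is false.
    At 6: \Diamond r requires r at some successor in {1, 2, 5, 6}.
      r holds at 5, so \Diamond r is true at 6.
    At 6: \Box s requires s at every successor {1, 2, 5, 6}.
      s fails at 1, so \Box s is false at 6.
Satisfying worlds: none.

none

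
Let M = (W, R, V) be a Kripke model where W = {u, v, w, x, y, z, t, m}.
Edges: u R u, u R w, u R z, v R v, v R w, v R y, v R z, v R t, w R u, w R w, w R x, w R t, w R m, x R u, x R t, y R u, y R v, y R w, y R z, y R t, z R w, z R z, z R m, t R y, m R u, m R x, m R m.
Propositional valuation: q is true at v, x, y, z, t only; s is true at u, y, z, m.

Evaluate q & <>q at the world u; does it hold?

Recall that <>ψ holds at a world iff ψ holds at some accessible world.
At u: q is false, <>q is true, so q & <>q is false.
  At u: <>q requires q at some successor in {u, w, z}.
    q holds at z, so <>q is true at u.

No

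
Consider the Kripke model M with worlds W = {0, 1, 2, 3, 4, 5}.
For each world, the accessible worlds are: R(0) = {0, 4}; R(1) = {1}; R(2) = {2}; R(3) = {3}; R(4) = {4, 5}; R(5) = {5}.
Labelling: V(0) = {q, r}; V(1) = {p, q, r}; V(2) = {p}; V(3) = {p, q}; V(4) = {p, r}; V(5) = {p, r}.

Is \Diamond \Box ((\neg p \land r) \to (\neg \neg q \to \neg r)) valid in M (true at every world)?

Let φ = \Diamond \Box ((\neg p \land r) \to (\neg \neg q \to \neg r)). Evaluate φ at each world:
  0 (successors {0, 4}): φ is true.
  1 (successors {1}): φ is true.
  2 (successors {2}): φ is true.
  3 (successors {3}): φ is true.
  4 (successors {4, 5}): φ is true.
  5 (successors {5}): φ is true.
For instance, at 2:
  At 2: \Diamond \Box ((\neg p \land r) \to (\neg \neg q \to \neg r)) requires \Box ((\neg p \land r) \to (\neg \neg q \to \neg r)) at some successor in {2}.
    \Box ((\neg p \land r) \to (\neg \neg q \to \neg r)) holds at 2, so \Diamond \Box ((\neg p \land r) \to (\neg \neg q \to \neg r)) is true at 2.
      At 2: \Box ((\neg p \land r) \to (\neg \neg q \to \neg r)) requires (\neg p \land r) \to (\neg \neg q \to \neg r) at every successor {2}.
        At 2: (\neg p \land r) \to (\neg \neg q \to \neg r) is true.
      So \Box ((\neg p \land r) \to (\neg \neg q \to \neg r)) is true at 2.

Yes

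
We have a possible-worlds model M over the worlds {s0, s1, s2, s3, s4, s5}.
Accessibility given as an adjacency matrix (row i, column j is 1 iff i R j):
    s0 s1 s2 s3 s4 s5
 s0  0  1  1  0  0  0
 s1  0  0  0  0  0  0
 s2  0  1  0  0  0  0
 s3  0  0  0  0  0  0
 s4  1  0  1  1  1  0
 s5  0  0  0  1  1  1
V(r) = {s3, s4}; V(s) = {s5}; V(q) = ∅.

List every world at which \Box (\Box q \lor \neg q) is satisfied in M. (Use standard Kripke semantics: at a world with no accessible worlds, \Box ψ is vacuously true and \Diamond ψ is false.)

s0, s1, s2, s3, s4, s5

Recall that \Box ψ holds at a world iff ψ holds at every accessible world, and \Diamond ψ holds iff ψ holds at some accessible world.
Let φ = \Box (\Box q \lor \neg q). Evaluate φ at each world:
  s0 (successors {s1, s2}): φ is true.
  s1 (successors ∅): φ is true.
  s2 (successors {s1}): φ is true.
  s3 (successors ∅): φ is true.
  s4 (successors {s0, s2, s3, s4}): φ is true.
  s5 (successors {s3, s4, s5}): φ is true.
For instance, at s0:
  At s0: \Box (\Box q \lor \neg q) requires \Box q \lor \neg q at every successor {s1, s2}.
      At s1: \Box q is true, \neg q is true, so \Box q \lor \neg q is true.
      At s2: \Box q is false, \neg q is true, so \Box q \lor \neg q is true.
  So \Box (\Box q \lor \neg q) is true at s0.
Satisfying worlds: {s0, s1, s2, s3, s4, s5}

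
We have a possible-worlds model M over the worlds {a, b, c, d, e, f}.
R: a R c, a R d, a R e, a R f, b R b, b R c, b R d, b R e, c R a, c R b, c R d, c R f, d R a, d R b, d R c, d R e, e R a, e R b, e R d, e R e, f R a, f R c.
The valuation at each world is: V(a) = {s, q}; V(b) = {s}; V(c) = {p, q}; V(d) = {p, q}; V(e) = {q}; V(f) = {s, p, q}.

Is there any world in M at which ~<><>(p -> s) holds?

No

Let φ = ~<><>(p -> s). Evaluate φ at each world:
  a (successors {c, d, e, f}): φ is false.
  b (successors {b, c, d, e}): φ is false.
  c (successors {a, b, d, f}): φ is false.
  d (successors {a, b, c, e}): φ is false.
  e (successors {a, b, d, e}): φ is false.
  f (successors {a, c}): φ is false.
For instance, at f:
  At f: <><>(p -> s) is true, so ~<><>(p -> s) is false.
    At f: <><>(p -> s) requires <>(p -> s) at some successor in {a, c}.
      <>(p -> s) holds at a, so <><>(p -> s) is true at f.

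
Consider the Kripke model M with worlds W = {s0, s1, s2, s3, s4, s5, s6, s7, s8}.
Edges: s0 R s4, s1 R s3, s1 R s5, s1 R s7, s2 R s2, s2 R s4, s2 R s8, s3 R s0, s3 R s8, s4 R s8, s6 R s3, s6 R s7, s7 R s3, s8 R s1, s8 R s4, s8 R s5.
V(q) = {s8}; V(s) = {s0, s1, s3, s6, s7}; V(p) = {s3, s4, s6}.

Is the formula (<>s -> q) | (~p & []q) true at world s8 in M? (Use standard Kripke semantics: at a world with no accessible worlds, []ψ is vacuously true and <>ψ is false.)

At s8: <>s -> q is true, ~p & []q is false, so (<>s -> q) | (~p & []q) is true.
  At s8: <>s is true, q is true, so <>s -> q is true.
    At s8: <>s requires s at some successor in {s1, s4, s5}.
      s holds at s1, so <>s is true at s8.
  At s8: ~p is true, []q is false, so ~p & []q is false.
    At s8: []q requires q at every successor {s1, s4, s5}.
      q fails at s1, so []q is false at s8.

Yes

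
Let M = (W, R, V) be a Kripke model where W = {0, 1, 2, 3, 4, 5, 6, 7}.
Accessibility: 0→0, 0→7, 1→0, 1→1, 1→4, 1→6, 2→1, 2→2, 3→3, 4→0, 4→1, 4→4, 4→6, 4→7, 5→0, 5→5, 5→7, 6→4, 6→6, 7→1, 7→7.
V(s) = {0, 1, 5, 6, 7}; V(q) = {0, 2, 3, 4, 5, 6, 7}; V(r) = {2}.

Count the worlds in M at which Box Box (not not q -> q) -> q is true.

7

Recall that Box ψ holds at a world iff ψ holds at every accessible world, and Dia ψ holds iff ψ holds at some accessible world.
Let φ = Box Box (not not q -> q) -> q. Evaluate φ at each world:
  0 (successors {0, 7}): φ is true.
  1 (successors {0, 1, 4, 6}): φ is false.
  2 (successors {1, 2}): φ is true.
  3 (successors {3}): φ is true.
  4 (successors {0, 1, 4, 6, 7}): φ is true.
  5 (successors {0, 5, 7}): φ is true.
  6 (successors {4, 6}): φ is true.
  7 (successors {1, 7}): φ is true.
For instance, at 0:
  At 0: Box Box (not not q -> q) is true, q is true, so Box Box (not not q -> q) -> q is true.
    At 0: Box Box (not not q -> q) requires Box (not not q -> q) at every successor {0, 7}.
      At 0: Box (not not q -> q) is true.
      At 7: Box (not not q -> q) is true.
    So Box Box (not not q -> q) is true at 0.
Satisfying worlds: {0, 2, 3, 4, 5, 6, 7}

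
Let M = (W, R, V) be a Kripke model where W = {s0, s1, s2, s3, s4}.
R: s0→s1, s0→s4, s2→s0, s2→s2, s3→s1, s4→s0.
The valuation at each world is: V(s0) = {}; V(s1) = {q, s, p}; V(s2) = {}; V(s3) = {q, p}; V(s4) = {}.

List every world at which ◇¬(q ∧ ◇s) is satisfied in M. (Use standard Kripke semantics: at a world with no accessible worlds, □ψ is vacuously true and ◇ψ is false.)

s0, s2, s3, s4

Let φ = ◇¬(q ∧ ◇s). Evaluate φ at each world:
  s0 (successors {s1, s4}): φ is true.
  s1 (successors ∅): φ is false.
  s2 (successors {s0, s2}): φ is true.
  s3 (successors {s1}): φ is true.
  s4 (successors {s0}): φ is true.
For instance, at s0:
  At s0: ◇¬(q ∧ ◇s) requires ¬(q ∧ ◇s) at some successor in {s1, s4}.
    ¬(q ∧ ◇s) holds at s1, so ◇¬(q ∧ ◇s) is true at s0.
      At s1: q ∧ ◇s is false, so ¬(q ∧ ◇s) is true.
Satisfying worlds: {s0, s2, s3, s4}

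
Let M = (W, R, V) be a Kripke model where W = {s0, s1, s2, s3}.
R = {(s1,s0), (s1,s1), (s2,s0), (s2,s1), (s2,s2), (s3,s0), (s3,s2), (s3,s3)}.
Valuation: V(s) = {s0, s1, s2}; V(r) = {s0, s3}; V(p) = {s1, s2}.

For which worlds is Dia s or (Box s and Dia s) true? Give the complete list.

Let φ = Dia s or (Box s and Dia s). Evaluate φ at each world:
  s0 (successors ∅): φ is false.
  s1 (successors {s0, s1}): φ is true.
  s2 (successors {s0, s1, s2}): φ is true.
  s3 (successors {s0, s2, s3}): φ is true.
For instance, at s2:
  At s2: Dia s is true, Box s and Dia s is true, so Dia s or (Box s and Dia s) is true.
    At s2: Dia s requires s at some successor in {s0, s1, s2}.
      s holds at s0, so Dia s is true at s2.
    At s2: Box s is true, Dia s is true, so Box s and Dia s is true.
      At s2: Box s requires s at every successor {s0, s1, s2}.
        At s0: s is true.
        At s1: s is true.
        At s2: s is true.
      So Box s is true at s2.
      At s2: Dia s requires s at some successor in {s0, s1, s2}.
        s holds at s0, so Dia s is true at s2.
Satisfying worlds: {s1, s2, s3}

s1, s2, s3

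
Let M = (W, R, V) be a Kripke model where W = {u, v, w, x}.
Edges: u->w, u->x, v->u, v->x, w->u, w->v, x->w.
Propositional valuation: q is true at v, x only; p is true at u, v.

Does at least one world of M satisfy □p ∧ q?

Let φ = □p ∧ q. Evaluate φ at each world:
  u (successors {w, x}): φ is false.
  v (successors {u, x}): φ is false.
  w (successors {u, v}): φ is false.
  x (successors {w}): φ is false.
For instance, at u:
  At u: □p is false, q is false, so □p ∧ q is false.
    At u: □p requires p at every successor {w, x}.
      p fails at w, so □p is false at u.

No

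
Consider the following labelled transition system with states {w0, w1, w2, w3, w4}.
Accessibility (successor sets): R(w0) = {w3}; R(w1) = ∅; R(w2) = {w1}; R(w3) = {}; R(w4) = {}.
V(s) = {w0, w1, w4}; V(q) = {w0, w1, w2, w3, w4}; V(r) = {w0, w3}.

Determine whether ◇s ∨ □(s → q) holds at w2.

Recall that □ψ holds at a world iff ψ holds at every accessible world, and ◇ψ holds iff ψ holds at some accessible world.
At w2: ◇s is true, □(s → q) is true, so ◇s ∨ □(s → q) is true.
  At w2: ◇s requires s at some successor in {w1}.
    s holds at w1, so ◇s is true at w2.
  At w2: □(s → q) requires s → q at every successor {w1}.
    At w1: s → q is true.
  So □(s → q) is true at w2.

Yes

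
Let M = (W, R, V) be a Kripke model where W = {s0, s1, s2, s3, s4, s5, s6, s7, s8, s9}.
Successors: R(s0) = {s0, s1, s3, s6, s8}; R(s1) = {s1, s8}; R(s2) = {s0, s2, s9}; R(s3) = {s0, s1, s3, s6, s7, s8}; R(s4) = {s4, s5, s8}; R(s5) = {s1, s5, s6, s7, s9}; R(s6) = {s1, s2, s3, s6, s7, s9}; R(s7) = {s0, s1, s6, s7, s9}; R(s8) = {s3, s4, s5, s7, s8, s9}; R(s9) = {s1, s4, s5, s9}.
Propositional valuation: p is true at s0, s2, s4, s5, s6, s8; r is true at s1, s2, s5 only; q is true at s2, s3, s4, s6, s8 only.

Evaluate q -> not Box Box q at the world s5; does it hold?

At s5: q is false, not Box Box q is true, so q -> not Box Box q is true.
  At s5: Box Box q is false, so not Box Box q is true.
    At s5: Box Box q requires Box q at every successor {s1, s5, s6, s7, s9}.
      Box q fails at s1, so Box Box q is false at s5.

Yes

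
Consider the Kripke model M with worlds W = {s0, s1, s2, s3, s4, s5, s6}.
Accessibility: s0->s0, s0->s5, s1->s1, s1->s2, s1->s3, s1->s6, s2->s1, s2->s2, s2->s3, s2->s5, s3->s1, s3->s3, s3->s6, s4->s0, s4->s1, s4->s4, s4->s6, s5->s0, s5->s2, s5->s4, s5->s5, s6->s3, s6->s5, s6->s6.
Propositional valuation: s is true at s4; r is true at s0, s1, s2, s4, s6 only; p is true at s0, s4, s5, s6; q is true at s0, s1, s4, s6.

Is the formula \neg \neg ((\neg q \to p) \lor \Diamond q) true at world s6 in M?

At s6: \neg ((\neg q \to p) \lor \Diamond q) is false, so \neg \neg ((\neg q \to p) \lor \Diamond q) is true.
  At s6: (\neg q \to p) \lor \Diamond q is true, so \neg ((\neg q \to p) \lor \Diamond q) is false.
    At s6: \neg q \to p is true, \Diamond q is true, so (\neg q \to p) \lor \Diamond q is true.
      At s6: \Diamond q requires q at some successor in {s3, s5, s6}.
        q holds at s6, so \Diamond q is true at s6.

Yes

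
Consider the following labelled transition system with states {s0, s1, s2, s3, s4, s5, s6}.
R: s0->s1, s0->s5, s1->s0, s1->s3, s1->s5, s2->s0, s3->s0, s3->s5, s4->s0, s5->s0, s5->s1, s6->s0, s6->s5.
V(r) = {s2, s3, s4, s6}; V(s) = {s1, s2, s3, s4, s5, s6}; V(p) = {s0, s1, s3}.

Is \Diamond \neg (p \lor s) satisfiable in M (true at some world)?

No

Let φ = \Diamond \neg (p \lor s). Evaluate φ at each world:
  s0 (successors {s1, s5}): φ is false.
  s1 (successors {s0, s3, s5}): φ is false.
  s2 (successors {s0}): φ is false.
  s3 (successors {s0, s5}): φ is false.
  s4 (successors {s0}): φ is false.
  s5 (successors {s0, s1}): φ is false.
  s6 (successors {s0, s5}): φ is false.
For instance, at s6:
  At s6: \Diamond \neg (p \lor s) requires \neg (p \lor s) at some successor in {s0, s5}.
    At s0: \neg (p \lor s) is false.
    At s5: \neg (p \lor s) is false.
  So \Diamond \neg (p \lor s) is false at s6.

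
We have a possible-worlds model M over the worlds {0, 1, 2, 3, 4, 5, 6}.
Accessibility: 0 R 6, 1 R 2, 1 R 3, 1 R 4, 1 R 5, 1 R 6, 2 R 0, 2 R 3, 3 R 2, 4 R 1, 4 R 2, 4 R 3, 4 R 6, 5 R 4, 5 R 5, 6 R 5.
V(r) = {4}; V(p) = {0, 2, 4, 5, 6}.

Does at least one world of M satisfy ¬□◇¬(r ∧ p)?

No

Let φ = ¬□◇¬(r ∧ p). Evaluate φ at each world:
  0 (successors {6}): φ is false.
  1 (successors {2, 3, 4, 5, 6}): φ is false.
  2 (successors {0, 3}): φ is false.
  3 (successors {2}): φ is false.
  4 (successors {1, 2, 3, 6}): φ is false.
  5 (successors {4, 5}): φ is false.
  6 (successors {5}): φ is false.
For instance, at 0:
  At 0: □◇¬(r ∧ p) is true, so ¬□◇¬(r ∧ p) is false.
    At 0: □◇¬(r ∧ p) requires ◇¬(r ∧ p) at every successor {6}.
      At 6: ◇¬(r ∧ p) is true.
    So □◇¬(r ∧ p) is true at 0.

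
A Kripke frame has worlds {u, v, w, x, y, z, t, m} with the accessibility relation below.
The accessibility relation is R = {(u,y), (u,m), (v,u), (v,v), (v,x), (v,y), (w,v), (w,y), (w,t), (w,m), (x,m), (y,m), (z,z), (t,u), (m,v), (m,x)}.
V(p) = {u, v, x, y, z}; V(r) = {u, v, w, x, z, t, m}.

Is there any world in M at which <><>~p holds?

Yes

Recall that <>ψ holds at a world iff ψ holds at some accessible world.
Let φ = <><>~p. Evaluate φ at each world:
  u (successors {y, m}): φ is true.
  v (successors {u, v, x, y}): φ is true.
  w (successors {v, y, t, m}): φ is true.
  x (successors {m}): φ is false.
  y (successors {m}): φ is false.
  z (successors {z}): φ is false.
  t (successors {u}): φ is true.
  m (successors {v, x}): φ is true.
Detail at u (witness):
  At u: <><>~p requires <>~p at some successor in {y, m}.
    <>~p holds at y, so <><>~p is true at u.
      At y: <>~p requires ~p at some successor in {m}.
        ~p holds at m, so <>~p is true at y.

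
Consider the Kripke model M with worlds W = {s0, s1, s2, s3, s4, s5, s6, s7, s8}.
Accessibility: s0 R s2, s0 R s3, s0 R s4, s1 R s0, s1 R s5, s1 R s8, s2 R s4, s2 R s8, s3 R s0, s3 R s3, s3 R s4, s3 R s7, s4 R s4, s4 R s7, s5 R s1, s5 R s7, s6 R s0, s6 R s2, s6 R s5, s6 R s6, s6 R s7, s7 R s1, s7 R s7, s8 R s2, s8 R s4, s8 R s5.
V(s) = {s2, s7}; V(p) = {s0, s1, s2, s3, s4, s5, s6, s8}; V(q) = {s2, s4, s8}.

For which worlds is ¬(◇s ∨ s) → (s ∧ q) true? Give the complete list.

Let φ = ¬(◇s ∨ s) → (s ∧ q). Evaluate φ at each world:
  s0 (successors {s2, s3, s4}): φ is true.
  s1 (successors {s0, s5, s8}): φ is false.
  s2 (successors {s4, s8}): φ is true.
  s3 (successors {s0, s3, s4, s7}): φ is true.
  s4 (successors {s4, s7}): φ is true.
  s5 (successors {s1, s7}): φ is true.
  s6 (successors {s0, s2, s5, s6, s7}): φ is true.
  s7 (successors {s1, s7}): φ is true.
  s8 (successors {s2, s4, s5}): φ is true.
For instance, at s5:
  At s5: ¬(◇s ∨ s) is false, s ∧ q is false, so ¬(◇s ∨ s) → (s ∧ q) is true.
    At s5: ◇s ∨ s is true, so ¬(◇s ∨ s) is false.
      At s5: ◇s is true, s is false, so ◇s ∨ s is true.
Satisfying worlds: {s0, s2, s3, s4, s5, s6, s7, s8}

s0, s2, s3, s4, s5, s6, s7, s8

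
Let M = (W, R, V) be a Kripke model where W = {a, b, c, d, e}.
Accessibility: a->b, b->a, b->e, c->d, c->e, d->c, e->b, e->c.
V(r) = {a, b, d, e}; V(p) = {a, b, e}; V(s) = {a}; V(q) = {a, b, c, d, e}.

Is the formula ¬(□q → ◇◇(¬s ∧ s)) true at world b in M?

Yes

Recall that □ψ holds at a world iff ψ holds at every accessible world, and ◇ψ holds iff ψ holds at some accessible world.
At b: □q → ◇◇(¬s ∧ s) is false, so ¬(□q → ◇◇(¬s ∧ s)) is true.
  At b: □q is true, ◇◇(¬s ∧ s) is false, so □q → ◇◇(¬s ∧ s) is false.
    At b: □q requires q at every successor {a, e}.
      At a: q is true.
      At e: q is true.
    So □q is true at b.
    At b: ◇◇(¬s ∧ s) requires ◇(¬s ∧ s) at some successor in {a, e}.
      At a: ◇(¬s ∧ s) is false.
      At e: ◇(¬s ∧ s) is false.
    So ◇◇(¬s ∧ s) is false at b.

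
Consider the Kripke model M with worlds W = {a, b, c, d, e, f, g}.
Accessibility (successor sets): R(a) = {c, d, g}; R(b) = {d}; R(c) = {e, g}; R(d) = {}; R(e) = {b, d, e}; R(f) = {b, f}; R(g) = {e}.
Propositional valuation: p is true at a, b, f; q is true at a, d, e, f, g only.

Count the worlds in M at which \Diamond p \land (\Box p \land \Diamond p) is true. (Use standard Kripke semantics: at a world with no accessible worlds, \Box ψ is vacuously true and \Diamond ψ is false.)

1

Let φ = \Diamond p \land (\Box p \land \Diamond p). Evaluate φ at each world:
  a (successors {c, d, g}): φ is false.
  b (successors {d}): φ is false.
  c (successors {e, g}): φ is false.
  d (successors ∅): φ is false.
  e (successors {b, d, e}): φ is false.
  f (successors {b, f}): φ is true.
  g (successors {e}): φ is false.
For instance, at a:
  At a: \Diamond p is false, \Box p \land \Diamond p is false, so \Diamond p \land (\Box p \land \Diamond p) is false.
    At a: \Diamond p requires p at some successor in {c, d, g}.
      At c: p is false.
      At d: p is false.
      At g: p is false.
    So \Diamond p is false at a.
    At a: \Box p is false, \Diamond p is false, so \Box p \land \Diamond p is false.
      At a: \Box p requires p at every successor {c, d, g}.
        p fails at c, so \Box p is false at a.
      At a: \Diamond p requires p at some successor in {c, d, g}.
        At c: p is false.
        At d: p is false.
        At g: p is false.
      So \Diamond p is false at a.
Satisfying worlds: {f}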